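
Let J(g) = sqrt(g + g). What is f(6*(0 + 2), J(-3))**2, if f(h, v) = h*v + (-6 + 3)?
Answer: -855 - 72*I*sqrt(6) ≈ -855.0 - 176.36*I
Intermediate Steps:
J(g) = sqrt(2)*sqrt(g) (J(g) = sqrt(2*g) = sqrt(2)*sqrt(g))
f(h, v) = -3 + h*v (f(h, v) = h*v - 3 = -3 + h*v)
f(6*(0 + 2), J(-3))**2 = (-3 + (6*(0 + 2))*(sqrt(2)*sqrt(-3)))**2 = (-3 + (6*2)*(sqrt(2)*(I*sqrt(3))))**2 = (-3 + 12*(I*sqrt(6)))**2 = (-3 + 12*I*sqrt(6))**2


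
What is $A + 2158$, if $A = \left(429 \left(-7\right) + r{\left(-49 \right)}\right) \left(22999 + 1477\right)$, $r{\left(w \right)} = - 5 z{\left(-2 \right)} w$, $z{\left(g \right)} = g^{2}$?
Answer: $-49512790$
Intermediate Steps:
$r{\left(w \right)} = - 20 w$ ($r{\left(w \right)} = - 5 \left(-2\right)^{2} w = \left(-5\right) 4 w = - 20 w$)
$A = -49514948$ ($A = \left(429 \left(-7\right) - -980\right) \left(22999 + 1477\right) = \left(-3003 + 980\right) 24476 = \left(-2023\right) 24476 = -49514948$)
$A + 2158 = -49514948 + 2158 = -49512790$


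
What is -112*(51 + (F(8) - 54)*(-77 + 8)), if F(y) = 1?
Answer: -415296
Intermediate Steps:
-112*(51 + (F(8) - 54)*(-77 + 8)) = -112*(51 + (1 - 54)*(-77 + 8)) = -112*(51 - 53*(-69)) = -112*(51 + 3657) = -112*3708 = -415296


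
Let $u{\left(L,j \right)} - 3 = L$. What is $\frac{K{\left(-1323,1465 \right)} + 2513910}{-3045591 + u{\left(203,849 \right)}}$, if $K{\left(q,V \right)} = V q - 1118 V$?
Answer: $\frac{212431}{609077} \approx 0.34878$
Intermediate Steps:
$u{\left(L,j \right)} = 3 + L$
$K{\left(q,V \right)} = - 1118 V + V q$
$\frac{K{\left(-1323,1465 \right)} + 2513910}{-3045591 + u{\left(203,849 \right)}} = \frac{1465 \left(-1118 - 1323\right) + 2513910}{-3045591 + \left(3 + 203\right)} = \frac{1465 \left(-2441\right) + 2513910}{-3045591 + 206} = \frac{-3576065 + 2513910}{-3045385} = \left(-1062155\right) \left(- \frac{1}{3045385}\right) = \frac{212431}{609077}$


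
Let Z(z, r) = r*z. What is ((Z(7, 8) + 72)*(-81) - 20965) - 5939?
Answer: -37272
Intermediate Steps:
((Z(7, 8) + 72)*(-81) - 20965) - 5939 = ((8*7 + 72)*(-81) - 20965) - 5939 = ((56 + 72)*(-81) - 20965) - 5939 = (128*(-81) - 20965) - 5939 = (-10368 - 20965) - 5939 = -31333 - 5939 = -37272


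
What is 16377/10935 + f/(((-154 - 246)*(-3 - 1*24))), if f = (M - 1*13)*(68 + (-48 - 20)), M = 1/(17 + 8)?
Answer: 5459/3645 ≈ 1.4977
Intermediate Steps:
M = 1/25 ≈ 0.040000
f = 0 (f = (1/25 - 1*13)*(68 + (-48 - 20)) = (1/25 - 13)*(68 - 68) = -324/25*0 = 0)
16377/10935 + f/(((-154 - 246)*(-3 - 1*24))) = 16377/10935 + 0/(((-154 - 246)*(-3 - 1*24))) = 16377*(1/10935) + 0/((-400*(-3 - 24))) = 5459/3645 + 0/((-400*(-27))) = 5459/3645 + 0/10800 = 5459/3645 + 0*(1/10800) = 5459/3645 + 0 = 5459/3645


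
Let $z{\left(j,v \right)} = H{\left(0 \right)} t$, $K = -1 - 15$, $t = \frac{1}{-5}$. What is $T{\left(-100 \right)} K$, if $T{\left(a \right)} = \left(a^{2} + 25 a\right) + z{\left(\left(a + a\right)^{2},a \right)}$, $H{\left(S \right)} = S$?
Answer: $-120000$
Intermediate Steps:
$t = - \frac{1}{5} \approx -0.2$
$K = -16$
$z{\left(j,v \right)} = 0$ ($z{\left(j,v \right)} = 0 \left(- \frac{1}{5}\right) = 0$)
$T{\left(a \right)} = a^{2} + 25 a$ ($T{\left(a \right)} = \left(a^{2} + 25 a\right) + 0 = a^{2} + 25 a$)
$T{\left(-100 \right)} K = - 100 \left(25 - 100\right) \left(-16\right) = \left(-100\right) \left(-75\right) \left(-16\right) = 7500 \left(-16\right) = -120000$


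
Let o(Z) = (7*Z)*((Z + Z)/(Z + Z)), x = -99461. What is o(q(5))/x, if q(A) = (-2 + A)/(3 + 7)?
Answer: -21/994610 ≈ -2.1114e-5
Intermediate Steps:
q(A) = -⅕ + A/10 (q(A) = (-2 + A)/10 = (-2 + A)*(⅒) = -⅕ + A/10)
o(Z) = 7*Z (o(Z) = (7*Z)*((2*Z)/((2*Z))) = (7*Z)*((2*Z)*(1/(2*Z))) = (7*Z)*1 = 7*Z)
o(q(5))/x = (7*(-⅕ + (⅒)*5))/(-99461) = (7*(-⅕ + ½))*(-1/99461) = (7*(3/10))*(-1/99461) = (21/10)*(-1/99461) = -21/994610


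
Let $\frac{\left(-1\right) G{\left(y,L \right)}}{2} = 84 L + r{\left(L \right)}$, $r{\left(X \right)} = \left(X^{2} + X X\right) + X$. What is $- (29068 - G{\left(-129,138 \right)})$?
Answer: $-128704$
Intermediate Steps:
$r{\left(X \right)} = X + 2 X^{2}$ ($r{\left(X \right)} = \left(X^{2} + X^{2}\right) + X = 2 X^{2} + X = X + 2 X^{2}$)
$G{\left(y,L \right)} = - 168 L - 2 L \left(1 + 2 L\right)$ ($G{\left(y,L \right)} = - 2 \left(84 L + L \left(1 + 2 L\right)\right) = - 168 L - 2 L \left(1 + 2 L\right)$)
$- (29068 - G{\left(-129,138 \right)}) = - (29068 - 2 \cdot 138 \left(-85 - 276\right)) = - (29068 - 2 \cdot 138 \left(-361\right)) = - (29068 - -99636) = - (29068 + 99636) = \left(-1\right) 128704 = -128704$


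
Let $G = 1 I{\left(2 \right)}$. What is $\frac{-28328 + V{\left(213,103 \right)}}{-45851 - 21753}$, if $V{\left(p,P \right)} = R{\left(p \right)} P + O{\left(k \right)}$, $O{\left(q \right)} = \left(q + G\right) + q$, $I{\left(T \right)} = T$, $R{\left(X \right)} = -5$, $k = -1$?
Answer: $\frac{28843}{67604} \approx 0.42665$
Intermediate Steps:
$G = 2$ ($G = 1 \cdot 2 = 2$)
$O{\left(q \right)} = 2 + 2 q$ ($O{\left(q \right)} = \left(q + 2\right) + q = \left(2 + q\right) + q = 2 + 2 q$)
$V{\left(p,P \right)} = - 5 P$ ($V{\left(p,P \right)} = - 5 P + \left(2 + 2 \left(-1\right)\right) = - 5 P + \left(2 - 2\right) = - 5 P + 0 = - 5 P$)
$\frac{-28328 + V{\left(213,103 \right)}}{-45851 - 21753} = \frac{-28328 - 515}{-45851 - 21753} = \frac{-28328 - 515}{-67604} = \left(-28843\right) \left(- \frac{1}{67604}\right) = \frac{28843}{67604}$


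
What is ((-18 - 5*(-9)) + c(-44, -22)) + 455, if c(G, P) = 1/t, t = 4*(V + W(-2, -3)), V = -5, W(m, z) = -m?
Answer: 5783/12 ≈ 481.92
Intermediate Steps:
t = -12 (t = 4*(-5 - 1*(-2)) = 4*(-5 + 2) = 4*(-3) = -12)
c(G, P) = -1/12 (c(G, P) = 1/(-12) = -1/12)
((-18 - 5*(-9)) + c(-44, -22)) + 455 = ((-18 - 5*(-9)) - 1/12) + 455 = ((-18 + 45) - 1/12) + 455 = (27 - 1/12) + 455 = 323/12 + 455 = 5783/12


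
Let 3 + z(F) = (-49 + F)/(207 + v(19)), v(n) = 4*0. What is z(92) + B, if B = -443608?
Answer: -91827434/207 ≈ -4.4361e+5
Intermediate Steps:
v(n) = 0
z(F) = -670/207 + F/207 (z(F) = -3 + (-49 + F)/(207 + 0) = -3 + (-49 + F)/207 = -3 + (-49 + F)*(1/207) = -3 + (-49/207 + F/207) = -670/207 + F/207)
z(92) + B = (-670/207 + (1/207)*92) - 443608 = (-670/207 + 4/9) - 443608 = -578/207 - 443608 = -91827434/207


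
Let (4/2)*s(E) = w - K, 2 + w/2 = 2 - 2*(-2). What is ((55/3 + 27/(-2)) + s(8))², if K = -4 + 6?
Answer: 2209/36 ≈ 61.361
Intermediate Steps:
K = 2
w = 8 (w = -4 + 2*(2 - 2*(-2)) = -4 + 2*(2 + 4) = -4 + 2*6 = -4 + 12 = 8)
s(E) = 3 (s(E) = (8 - 1*2)/2 = (8 - 2)/2 = (½)*6 = 3)
((55/3 + 27/(-2)) + s(8))² = ((55/3 + 27/(-2)) + 3)² = ((55*(⅓) + 27*(-½)) + 3)² = ((55/3 - 27/2) + 3)² = (29/6 + 3)² = (47/6)² = 2209/36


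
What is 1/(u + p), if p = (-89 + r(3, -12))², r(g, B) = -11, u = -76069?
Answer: -1/66069 ≈ -1.5136e-5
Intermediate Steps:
p = 10000 (p = (-89 - 11)² = (-100)² = 10000)
1/(u + p) = 1/(-76069 + 10000) = 1/(-66069) = -1/66069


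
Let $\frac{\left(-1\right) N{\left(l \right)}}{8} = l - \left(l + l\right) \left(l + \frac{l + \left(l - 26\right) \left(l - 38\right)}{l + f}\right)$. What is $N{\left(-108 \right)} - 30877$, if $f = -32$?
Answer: $\frac{13886377}{35} \approx 3.9675 \cdot 10^{5}$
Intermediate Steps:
$N{\left(l \right)} = - 8 l + 16 l \left(l + \frac{l + \left(-38 + l\right) \left(-26 + l\right)}{-32 + l}\right)$ ($N{\left(l \right)} = - 8 \left(l - \left(l + l\right) \left(l + \frac{l + \left(l - 26\right) \left(l - 38\right)}{l - 32}\right)\right) = - 8 \left(l - 2 l \left(l + \frac{l + \left(-26 + l\right) \left(-38 + l\right)}{-32 + l}\right)\right) = - 8 \left(l - 2 l \left(l + \frac{l + \left(-38 + l\right) \left(-26 + l\right)}{-32 + l}\right)\right) = - 8 l + 16 l \left(l + \frac{l + \left(-38 + l\right) \left(-26 + l\right)}{-32 + l}\right)$)
$N{\left(-108 \right)} - 30877 = 8 \left(-108\right) \frac{1}{-32 - 108} \left(2008 - -20628 + 4 \left(-108\right)^{2}\right) - 30877 = 8 \left(-108\right) \frac{1}{-140} \left(2008 + 20628 + 4 \cdot 11664\right) - 30877 = 8 \left(-108\right) \left(- \frac{1}{140}\right) \left(2008 + 20628 + 46656\right) - 30877 = 8 \left(-108\right) \left(- \frac{1}{140}\right) 69292 - 30877 = \frac{14967072}{35} - 30877 = \frac{13886377}{35}$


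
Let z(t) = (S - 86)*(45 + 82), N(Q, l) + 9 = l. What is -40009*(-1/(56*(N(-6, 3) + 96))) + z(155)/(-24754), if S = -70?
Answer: 545117633/62380080 ≈ 8.7386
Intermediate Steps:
N(Q, l) = -9 + l
z(t) = -19812 (z(t) = (-70 - 86)*(45 + 82) = -156*127 = -19812)
-40009*(-1/(56*(N(-6, 3) + 96))) + z(155)/(-24754) = -40009*(-1/(56*((-9 + 3) + 96))) - 19812/(-24754) = -40009*(-1/(56*(-6 + 96))) - 19812*(-1/24754) = -40009/(90*(-56)) + 9906/12377 = -40009/(-5040) + 9906/12377 = -40009*(-1/5040) + 9906/12377 = 40009/5040 + 9906/12377 = 545117633/62380080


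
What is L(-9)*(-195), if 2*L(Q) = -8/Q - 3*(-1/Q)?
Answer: -325/6 ≈ -54.167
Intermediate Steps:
L(Q) = -5/(2*Q) (L(Q) = (-8/Q - 3*(-1/Q))/2 = (-8/Q - (-3)/Q)/2 = (-8/Q + 3/Q)/2 = (-5/Q)/2 = -5/(2*Q))
L(-9)*(-195) = -5/2/(-9)*(-195) = -5/2*(-1/9)*(-195) = (5/18)*(-195) = -325/6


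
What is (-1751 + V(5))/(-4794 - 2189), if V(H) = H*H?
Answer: 1726/6983 ≈ 0.24717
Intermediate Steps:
V(H) = H²
(-1751 + V(5))/(-4794 - 2189) = (-1751 + 5²)/(-4794 - 2189) = (-1751 + 25)/(-6983) = -1726*(-1/6983) = 1726/6983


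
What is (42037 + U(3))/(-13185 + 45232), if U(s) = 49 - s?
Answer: 42083/32047 ≈ 1.3132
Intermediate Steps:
(42037 + U(3))/(-13185 + 45232) = (42037 + (49 - 1*3))/(-13185 + 45232) = (42037 + (49 - 3))/32047 = (42037 + 46)*(1/32047) = 42083*(1/32047) = 42083/32047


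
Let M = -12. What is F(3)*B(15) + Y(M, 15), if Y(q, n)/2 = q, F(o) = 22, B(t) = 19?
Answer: 394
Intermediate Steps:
Y(q, n) = 2*q
F(3)*B(15) + Y(M, 15) = 22*19 + 2*(-12) = 418 - 24 = 394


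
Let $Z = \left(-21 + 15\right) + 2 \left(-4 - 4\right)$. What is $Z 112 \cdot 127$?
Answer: $-312928$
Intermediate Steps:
$Z = -22$ ($Z = -6 + 2 \left(-8\right) = -6 - 16 = -22$)
$Z 112 \cdot 127 = \left(-22\right) 112 \cdot 127 = \left(-2464\right) 127 = -312928$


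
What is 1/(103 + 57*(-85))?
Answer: -1/4742 ≈ -0.00021088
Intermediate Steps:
1/(103 + 57*(-85)) = 1/(103 - 4845) = 1/(-4742) = -1/4742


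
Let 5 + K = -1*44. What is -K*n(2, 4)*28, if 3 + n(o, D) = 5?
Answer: 2744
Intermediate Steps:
n(o, D) = 2 (n(o, D) = -3 + 5 = 2)
K = -49 (K = -5 - 1*44 = -5 - 44 = -49)
-K*n(2, 4)*28 = -(-49*2)*28 = -(-98)*28 = -1*(-2744) = 2744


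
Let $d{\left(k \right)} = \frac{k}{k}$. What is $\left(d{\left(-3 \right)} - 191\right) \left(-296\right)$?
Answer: $56240$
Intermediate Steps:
$d{\left(k \right)} = 1$
$\left(d{\left(-3 \right)} - 191\right) \left(-296\right) = \left(1 - 191\right) \left(-296\right) = \left(-190\right) \left(-296\right) = 56240$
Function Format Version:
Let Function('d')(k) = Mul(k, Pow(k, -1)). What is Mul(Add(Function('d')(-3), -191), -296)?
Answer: 56240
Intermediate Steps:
Function('d')(k) = 1
Mul(Add(Function('d')(-3), -191), -296) = Mul(Add(1, -191), -296) = Mul(-190, -296) = 56240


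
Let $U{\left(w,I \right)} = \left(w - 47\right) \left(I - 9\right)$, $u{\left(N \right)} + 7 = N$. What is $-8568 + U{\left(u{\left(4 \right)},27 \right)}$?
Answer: $-9468$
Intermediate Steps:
$u{\left(N \right)} = -7 + N$
$U{\left(w,I \right)} = \left(-47 + w\right) \left(-9 + I\right)$
$-8568 + U{\left(u{\left(4 \right)},27 \right)} = -8568 + \left(423 - 1269 - 9 \left(-7 + 4\right) + 27 \left(-7 + 4\right)\right) = -8568 + \left(423 - 1269 - -27 + 27 \left(-3\right)\right) = -8568 + \left(423 - 1269 + 27 - 81\right) = -8568 - 900 = -9468$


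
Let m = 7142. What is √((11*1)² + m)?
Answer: 3*√807 ≈ 85.223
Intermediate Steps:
√((11*1)² + m) = √((11*1)² + 7142) = √(11² + 7142) = √(121 + 7142) = √7263 = 3*√807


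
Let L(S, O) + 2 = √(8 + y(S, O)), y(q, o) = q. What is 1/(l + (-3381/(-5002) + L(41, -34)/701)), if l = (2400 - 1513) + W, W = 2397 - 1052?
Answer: 3506402/7828684355 ≈ 0.00044789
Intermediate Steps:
W = 1345
L(S, O) = -2 + √(8 + S)
l = 2232 (l = (2400 - 1513) + 1345 = 887 + 1345 = 2232)
1/(l + (-3381/(-5002) + L(41, -34)/701)) = 1/(2232 + (-3381/(-5002) + (-2 + √(8 + 41))/701)) = 1/(2232 + (-3381*(-1/5002) + (-2 + √49)*(1/701))) = 1/(2232 + (3381/5002 + (-2 + 7)*(1/701))) = 1/(2232 + (3381/5002 + 5*(1/701))) = 1/(2232 + (3381/5002 + 5/701)) = 1/(2232 + 2395091/3506402) = 1/(7828684355/3506402) = 3506402/7828684355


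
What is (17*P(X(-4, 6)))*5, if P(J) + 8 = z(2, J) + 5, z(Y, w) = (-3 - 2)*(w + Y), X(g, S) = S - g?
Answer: -5355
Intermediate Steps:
z(Y, w) = -5*Y - 5*w (z(Y, w) = -5*(Y + w) = -5*Y - 5*w)
P(J) = -13 - 5*J (P(J) = -8 + ((-5*2 - 5*J) + 5) = -8 + ((-10 - 5*J) + 5) = -8 + (-5 - 5*J) = -13 - 5*J)
(17*P(X(-4, 6)))*5 = (17*(-13 - 5*(6 - 1*(-4))))*5 = (17*(-13 - 5*(6 + 4)))*5 = (17*(-13 - 5*10))*5 = (17*(-13 - 50))*5 = (17*(-63))*5 = -1071*5 = -5355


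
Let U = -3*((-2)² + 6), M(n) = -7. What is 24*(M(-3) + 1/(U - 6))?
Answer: -506/3 ≈ -168.67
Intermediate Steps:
U = -30 (U = -3*(4 + 6) = -3*10 = -30)
24*(M(-3) + 1/(U - 6)) = 24*(-7 + 1/(-30 - 6)) = 24*(-7 + 1/(-36)) = 24*(-7 - 1/36) = 24*(-253/36) = -506/3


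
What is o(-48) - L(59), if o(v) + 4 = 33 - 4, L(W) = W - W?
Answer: 25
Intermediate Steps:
L(W) = 0
o(v) = 25 (o(v) = -4 + (33 - 4) = -4 + 29 = 25)
o(-48) - L(59) = 25 - 1*0 = 25 + 0 = 25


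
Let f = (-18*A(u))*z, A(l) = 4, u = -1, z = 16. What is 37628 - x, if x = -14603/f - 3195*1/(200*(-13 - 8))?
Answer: 1516619183/40320 ≈ 37615.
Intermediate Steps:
f = -1152 (f = -18*4*16 = -72*16 = -1152)
x = 541777/40320 (x = -14603/(-1152) - 3195*1/(200*(-13 - 8)) = -14603*(-1/1152) - 3195/(200*(-21)) = 14603/1152 - 3195/(-4200) = 14603/1152 - 3195*(-1/4200) = 14603/1152 + 213/280 = 541777/40320 ≈ 13.437)
37628 - x = 37628 - 1*541777/40320 = 37628 - 541777/40320 = 1516619183/40320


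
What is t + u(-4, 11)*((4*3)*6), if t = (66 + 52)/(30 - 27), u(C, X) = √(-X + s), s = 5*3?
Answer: 550/3 ≈ 183.33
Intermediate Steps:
s = 15
u(C, X) = √(15 - X) (u(C, X) = √(-X + 15) = √(15 - X))
t = 118/3 ≈ 39.333
t + u(-4, 11)*((4*3)*6) = 118/3 + √(15 - 1*11)*((4*3)*6) = 118/3 + √(15 - 11)*(12*6) = 118/3 + √4*72 = 118/3 + 2*72 = 118/3 + 144 = 550/3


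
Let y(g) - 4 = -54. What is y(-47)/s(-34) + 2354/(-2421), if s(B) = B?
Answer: 20507/41157 ≈ 0.49826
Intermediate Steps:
y(g) = -50 (y(g) = 4 - 54 = -50)
y(-47)/s(-34) + 2354/(-2421) = -50/(-34) + 2354/(-2421) = -50*(-1/34) + 2354*(-1/2421) = 25/17 - 2354/2421 = 20507/41157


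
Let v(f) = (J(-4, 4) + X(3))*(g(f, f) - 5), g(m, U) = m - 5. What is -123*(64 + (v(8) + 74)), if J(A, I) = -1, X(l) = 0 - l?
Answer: -17958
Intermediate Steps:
g(m, U) = -5 + m
X(l) = -l
v(f) = 40 - 4*f (v(f) = (-1 - 1*3)*((-5 + f) - 5) = (-1 - 3)*(-10 + f) = -4*(-10 + f) = 40 - 4*f)
-123*(64 + (v(8) + 74)) = -123*(64 + ((40 - 4*8) + 74)) = -123*(64 + ((40 - 32) + 74)) = -123*(64 + (8 + 74)) = -123*(64 + 82) = -123*146 = -17958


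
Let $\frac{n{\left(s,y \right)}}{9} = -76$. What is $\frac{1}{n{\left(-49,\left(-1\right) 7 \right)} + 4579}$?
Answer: $\frac{1}{3895} \approx 0.00025674$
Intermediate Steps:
$n{\left(s,y \right)} = -684$ ($n{\left(s,y \right)} = 9 \left(-76\right) = -684$)
$\frac{1}{n{\left(-49,\left(-1\right) 7 \right)} + 4579} = \frac{1}{-684 + 4579} = \frac{1}{3895}$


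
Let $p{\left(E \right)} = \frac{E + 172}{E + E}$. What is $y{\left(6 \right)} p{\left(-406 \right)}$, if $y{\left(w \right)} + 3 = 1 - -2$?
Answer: $0$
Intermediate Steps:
$y{\left(w \right)} = 0$ ($y{\left(w \right)} = -3 + \left(1 - -2\right) = -3 + \left(1 + 2\right) = -3 + 3 = 0$)
$p{\left(E \right)} = \frac{172 + E}{2 E}$
$y{\left(6 \right)} p{\left(-406 \right)} = 0 \frac{172 - 406}{2 \left(-406\right)} = 0 \cdot \frac{1}{2} \left(- \frac{1}{406}\right) \left(-234\right) = 0 \cdot \frac{117}{406} = 0$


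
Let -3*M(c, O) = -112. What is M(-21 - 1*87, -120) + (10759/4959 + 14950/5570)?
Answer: 4018180/95247 ≈ 42.187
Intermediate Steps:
M(c, O) = 112/3 (M(c, O) = -⅓*(-112) = 112/3)
M(-21 - 1*87, -120) + (10759/4959 + 14950/5570) = 112/3 + (10759/4959 + 14950/5570) = 112/3 + (10759*(1/4959) + 14950*(1/5570)) = 112/3 + (371/171 + 1495/557) = 112/3 + 462292/95247 = 4018180/95247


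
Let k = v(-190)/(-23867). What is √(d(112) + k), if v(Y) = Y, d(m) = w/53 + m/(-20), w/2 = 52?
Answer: I*√145200170777690/6324755 ≈ 1.9052*I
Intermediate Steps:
w = 104 (w = 2*52 = 104)
d(m) = 104/53 - m/20 (d(m) = 104/53 + m/(-20) = 104*(1/53) + m*(-1/20) = 104/53 - m/20)
k = 190/23867 (k = -190/(-23867) = -190*(-1/23867) = 190/23867 ≈ 0.0079608)
√(d(112) + k) = √((104/53 - 1/20*112) + 190/23867) = √((104/53 - 28/5) + 190/23867) = √(-964/265 + 190/23867) = √(-22957438/6324755) = I*√145200170777690/6324755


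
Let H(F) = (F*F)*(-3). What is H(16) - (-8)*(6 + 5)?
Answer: -680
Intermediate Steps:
H(F) = -3*F**2 (H(F) = F**2*(-3) = -3*F**2)
H(16) - (-8)*(6 + 5) = -3*16**2 - (-8)*(6 + 5) = -3*256 - (-8)*11 = -768 - 1*(-88) = -768 + 88 = -680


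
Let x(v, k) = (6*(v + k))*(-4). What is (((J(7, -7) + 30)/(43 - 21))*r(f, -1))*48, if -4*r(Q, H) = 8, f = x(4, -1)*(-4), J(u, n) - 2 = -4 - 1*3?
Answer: -1200/11 ≈ -109.09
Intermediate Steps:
x(v, k) = -24*k - 24*v (x(v, k) = (6*(k + v))*(-4) = (6*k + 6*v)*(-4) = -24*k - 24*v)
J(u, n) = -5 (J(u, n) = 2 + (-4 - 1*3) = 2 + (-4 - 3) = 2 - 7 = -5)
f = 288 (f = (-24*(-1) - 24*4)*(-4) = (24 - 96)*(-4) = -72*(-4) = 288)
r(Q, H) = -2 (r(Q, H) = -1/4*8 = -2)
(((J(7, -7) + 30)/(43 - 21))*r(f, -1))*48 = (((-5 + 30)/(43 - 21))*(-2))*48 = ((25/22)*(-2))*48 = -25/11*48 = -1200/11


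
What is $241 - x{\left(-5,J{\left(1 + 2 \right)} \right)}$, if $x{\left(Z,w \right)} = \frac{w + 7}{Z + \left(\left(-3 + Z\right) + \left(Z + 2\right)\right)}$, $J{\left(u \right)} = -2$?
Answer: $\frac{3861}{16} \approx 241.31$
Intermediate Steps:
$x{\left(Z,w \right)} = \frac{7 + w}{-1 + 3 Z}$ ($x{\left(Z,w \right)} = \frac{7 + w}{Z + \left(\left(-3 + Z\right) + \left(2 + Z\right)\right)} = \frac{7 + w}{Z + \left(-1 + 2 Z\right)} = \frac{7 + w}{-1 + 3 Z}$)
$241 - x{\left(-5,J{\left(1 + 2 \right)} \right)} = 241 - \frac{7 - 2}{-1 + 3 \left(-5\right)} = 241 - \frac{1}{-1 - 15} \cdot 5 = 241 - \frac{1}{-16} \cdot 5 = 241 - \left(- \frac{1}{16}\right) 5 = 241 - - \frac{5}{16} = 241 + \frac{5}{16} = \frac{3861}{16}$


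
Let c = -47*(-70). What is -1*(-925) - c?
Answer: -2365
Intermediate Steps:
c = 3290
-1*(-925) - c = -1*(-925) - 1*3290 = 925 - 3290 = -2365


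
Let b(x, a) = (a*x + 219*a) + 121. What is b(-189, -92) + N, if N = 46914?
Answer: 44275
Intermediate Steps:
b(x, a) = 121 + 219*a + a*x (b(x, a) = (219*a + a*x) + 121 = 121 + 219*a + a*x)
b(-189, -92) + N = (121 + 219*(-92) - 92*(-189)) + 46914 = (121 - 20148 + 17388) + 46914 = -2639 + 46914 = 44275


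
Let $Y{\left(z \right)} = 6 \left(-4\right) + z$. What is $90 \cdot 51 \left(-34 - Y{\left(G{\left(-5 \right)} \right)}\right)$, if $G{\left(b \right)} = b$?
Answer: $-22950$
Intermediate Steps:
$Y{\left(z \right)} = -24 + z$
$90 \cdot 51 \left(-34 - Y{\left(G{\left(-5 \right)} \right)}\right) = 90 \cdot 51 \left(-34 - \left(-24 - 5\right)\right) = 4590 \left(-34 - -29\right) = 4590 \left(-34 + 29\right) = 4590 \left(-5\right) = -22950$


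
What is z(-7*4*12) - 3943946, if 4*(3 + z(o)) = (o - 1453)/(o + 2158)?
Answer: -28743502101/7288 ≈ -3.9439e+6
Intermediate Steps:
z(o) = -3 + (-1453 + o)/(4*(2158 + o)) (z(o) = -3 + ((o - 1453)/(o + 2158))/4 = -3 + ((-1453 + o)/(2158 + o))/4 = -3 + (-1453 + o)/(4*(2158 + o)))
z(-7*4*12) - 3943946 = (-27349 - 11*(-7*4)*12)/(4*(2158 - 7*4*12)) - 3943946 = (-27349 - (-308)*12)/(4*(2158 - 28*12)) - 3943946 = (-27349 - 11*(-336))/(4*(2158 - 336)) - 3943946 = (1/4)*(-27349 + 3696)/1822 - 3943946 = (1/4)*(1/1822)*(-23653) - 3943946 = -23653/7288 - 3943946 = -28743502101/7288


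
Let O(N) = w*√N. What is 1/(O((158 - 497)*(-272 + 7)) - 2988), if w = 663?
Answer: 332/4386639219 + 221*√89835/13159917657 ≈ 5.1091e-6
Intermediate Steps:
O(N) = 663*√N
1/(O((158 - 497)*(-272 + 7)) - 2988) = 1/(663*√((158 - 497)*(-272 + 7)) - 2988) = 1/(663*√(-339*(-265)) - 2988) = 1/(663*√89835 - 2988) = 1/(-2988 + 663*√89835)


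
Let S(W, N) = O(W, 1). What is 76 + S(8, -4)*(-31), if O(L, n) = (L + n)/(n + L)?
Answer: 45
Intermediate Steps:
O(L, n) = 1 (O(L, n) = (L + n)/(L + n) = 1)
S(W, N) = 1
76 + S(8, -4)*(-31) = 76 + 1*(-31) = 76 - 31 = 45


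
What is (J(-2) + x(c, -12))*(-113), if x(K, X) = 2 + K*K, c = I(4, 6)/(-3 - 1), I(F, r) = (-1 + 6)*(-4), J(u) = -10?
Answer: -1921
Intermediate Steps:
I(F, r) = -20 (I(F, r) = 5*(-4) = -20)
c = 5 (c = -20/(-3 - 1) = -20/(-4) = -20*(-¼) = 5)
x(K, X) = 2 + K²
(J(-2) + x(c, -12))*(-113) = (-10 + (2 + 5²))*(-113) = (-10 + (2 + 25))*(-113) = (-10 + 27)*(-113) = 17*(-113) = -1921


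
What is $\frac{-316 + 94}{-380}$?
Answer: $\frac{111}{190} \approx 0.58421$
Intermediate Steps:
$\frac{-316 + 94}{-380} = \left(- \frac{1}{380}\right) \left(-222\right) = \frac{111}{190}$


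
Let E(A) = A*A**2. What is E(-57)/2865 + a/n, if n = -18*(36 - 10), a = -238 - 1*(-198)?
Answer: -7212977/111735 ≈ -64.554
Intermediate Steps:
a = -40 (a = -238 + 198 = -40)
E(A) = A**3
n = -468 (n = -18*26 = -468)
E(-57)/2865 + a/n = (-57)**3/2865 - 40/(-468) = -185193*1/2865 - 40*(-1/468) = -61731/955 + 10/117 = -7212977/111735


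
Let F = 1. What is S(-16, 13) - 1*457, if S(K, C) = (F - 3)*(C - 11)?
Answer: -461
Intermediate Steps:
S(K, C) = 22 - 2*C (S(K, C) = (1 - 3)*(C - 11) = -2*(-11 + C) = 22 - 2*C)
S(-16, 13) - 1*457 = (22 - 2*13) - 1*457 = (22 - 26) - 457 = -4 - 457 = -461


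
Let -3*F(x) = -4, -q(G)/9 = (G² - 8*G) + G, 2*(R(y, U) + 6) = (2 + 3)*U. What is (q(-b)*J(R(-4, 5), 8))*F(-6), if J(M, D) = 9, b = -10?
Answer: -3240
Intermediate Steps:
R(y, U) = -6 + 5*U/2 (R(y, U) = -6 + ((2 + 3)*U)/2 = -6 + (5*U)/2 = -6 + 5*U/2)
q(G) = -9*G² + 63*G (q(G) = -9*((G² - 8*G) + G) = -9*(G² - 7*G) = -9*G² + 63*G)
F(x) = 4/3 (F(x) = -⅓*(-4) = 4/3)
(q(-b)*J(R(-4, 5), 8))*F(-6) = ((9*(-1*(-10))*(7 - (-1)*(-10)))*9)*(4/3) = ((9*10*(7 - 1*10))*9)*(4/3) = ((9*10*(7 - 10))*9)*(4/3) = ((9*10*(-3))*9)*(4/3) = -270*9*(4/3) = -2430*4/3 = -3240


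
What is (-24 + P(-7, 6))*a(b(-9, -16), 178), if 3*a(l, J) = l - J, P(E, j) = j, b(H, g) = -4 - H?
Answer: 1038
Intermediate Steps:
a(l, J) = -J/3 + l/3 (a(l, J) = (l - J)/3 = -J/3 + l/3)
(-24 + P(-7, 6))*a(b(-9, -16), 178) = (-24 + 6)*(-⅓*178 + (-4 - 1*(-9))/3) = -18*(-178/3 + (-4 + 9)/3) = -18*(-178/3 + (⅓)*5) = -18*(-178/3 + 5/3) = -18*(-173/3) = 1038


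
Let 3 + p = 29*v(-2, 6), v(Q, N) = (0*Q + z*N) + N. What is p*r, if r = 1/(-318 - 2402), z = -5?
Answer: 699/2720 ≈ 0.25699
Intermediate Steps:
r = -1/2720 (r = 1/(-2720) = -1/2720 ≈ -0.00036765)
v(Q, N) = -4*N (v(Q, N) = (0*Q - 5*N) + N = (0 - 5*N) + N = -5*N + N = -4*N)
p = -699 (p = -3 + 29*(-4*6) = -3 + 29*(-24) = -3 - 696 = -699)
p*r = -699*(-1/2720) = 699/2720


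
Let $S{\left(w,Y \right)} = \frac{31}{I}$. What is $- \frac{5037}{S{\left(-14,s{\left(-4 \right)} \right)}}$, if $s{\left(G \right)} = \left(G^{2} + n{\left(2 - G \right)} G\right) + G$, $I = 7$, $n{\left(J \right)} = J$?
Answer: $- \frac{35259}{31} \approx -1137.4$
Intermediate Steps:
$s{\left(G \right)} = G + G^{2} + G \left(2 - G\right)$ ($s{\left(G \right)} = \left(G^{2} + \left(2 - G\right) G\right) + G = \left(G^{2} + G \left(2 - G\right)\right) + G = G + G^{2} + G \left(2 - G\right)$)
$S{\left(w,Y \right)} = \frac{31}{7}$
$- \frac{5037}{S{\left(-14,s{\left(-4 \right)} \right)}} = - \frac{5037}{\frac{31}{7}} = \left(-5037\right) \frac{7}{31} = - \frac{35259}{31}$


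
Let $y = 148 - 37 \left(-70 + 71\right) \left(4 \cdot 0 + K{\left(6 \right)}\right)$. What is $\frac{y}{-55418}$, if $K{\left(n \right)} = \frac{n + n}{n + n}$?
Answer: $- \frac{111}{55418} \approx -0.002003$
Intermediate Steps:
$K{\left(n \right)} = 1$ ($K{\left(n \right)} = \frac{2 n}{2 n} = 2 n \frac{1}{2 n} = 1$)
$y = 111$ ($y = 148 - 37 \left(-70 + 71\right) \left(4 \cdot 0 + 1\right) = 148 - 37 \cdot 1 \left(0 + 1\right) = 148 - 37 \cdot 1 \cdot 1 = 148 - 37 = 111$)
$\frac{y}{-55418} = \frac{111}{-55418} = 111 \left(- \frac{1}{55418}\right) = - \frac{111}{55418}$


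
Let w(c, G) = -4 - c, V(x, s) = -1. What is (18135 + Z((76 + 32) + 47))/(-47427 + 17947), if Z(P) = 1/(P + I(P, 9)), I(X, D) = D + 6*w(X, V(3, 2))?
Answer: -14326649/23289200 ≈ -0.61516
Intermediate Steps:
I(X, D) = -24 + D - 6*X (I(X, D) = D + 6*(-4 - X) = D + (-24 - 6*X) = -24 + D - 6*X)
Z(P) = 1/(-15 - 5*P) (Z(P) = 1/(P + (-24 + 9 - 6*P)) = 1/(P + (-15 - 6*P)) = 1/(-15 - 5*P))
(18135 + Z((76 + 32) + 47))/(-47427 + 17947) = (18135 + 1/(5*(-3 - ((76 + 32) + 47))))/(-47427 + 17947) = (18135 + 1/(5*(-3 - (108 + 47))))/(-29480) = (18135 + 1/(5*(-3 - 1*155)))*(-1/29480) = (18135 + 1/(5*(-3 - 155)))*(-1/29480) = (18135 + (⅕)/(-158))*(-1/29480) = (18135 + (⅕)*(-1/158))*(-1/29480) = (18135 - 1/790)*(-1/29480) = (14326649/790)*(-1/29480) = -14326649/23289200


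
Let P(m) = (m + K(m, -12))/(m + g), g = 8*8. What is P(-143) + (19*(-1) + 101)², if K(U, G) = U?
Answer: 531482/79 ≈ 6727.6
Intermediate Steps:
g = 64
P(m) = 2*m/(64 + m) (P(m) = (m + m)/(m + 64) = (2*m)/(64 + m) = 2*m/(64 + m))
P(-143) + (19*(-1) + 101)² = 2*(-143)/(64 - 143) + (19*(-1) + 101)² = 2*(-143)/(-79) + (-19 + 101)² = 2*(-143)*(-1/79) + 82² = 286/79 + 6724 = 531482/79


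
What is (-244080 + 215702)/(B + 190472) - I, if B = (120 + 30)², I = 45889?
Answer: -4886550243/106486 ≈ -45889.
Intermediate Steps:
B = 22500 (B = 150² = 22500)
(-244080 + 215702)/(B + 190472) - I = (-244080 + 215702)/(22500 + 190472) - 1*45889 = -28378/212972 - 45889 = -28378*1/212972 - 45889 = -14189/106486 - 45889 = -4886550243/106486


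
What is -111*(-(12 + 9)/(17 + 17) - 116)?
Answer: 440115/34 ≈ 12945.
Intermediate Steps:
-111*(-(12 + 9)/(17 + 17) - 116) = -111*(-21/34 - 116) = -111*(-3965/34) = 440115/34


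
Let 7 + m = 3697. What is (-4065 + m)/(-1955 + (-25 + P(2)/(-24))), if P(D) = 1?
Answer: 9000/47521 ≈ 0.18939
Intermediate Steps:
m = 3690 (m = -7 + 3697 = 3690)
(-4065 + m)/(-1955 + (-25 + P(2)/(-24))) = (-4065 + 3690)/(-1955 + (-25 + 1/(-24))) = -375/(-1955 + (-25 + 1*(-1/24))) = -375/(-1955 + (-25 - 1/24)) = -375/(-1955 - 601/24) = -375/(-47521/24) = -375*(-24/47521) = 9000/47521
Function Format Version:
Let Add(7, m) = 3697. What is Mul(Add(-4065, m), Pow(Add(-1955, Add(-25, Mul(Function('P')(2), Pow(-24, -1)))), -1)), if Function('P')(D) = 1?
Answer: Rational(9000, 47521) ≈ 0.18939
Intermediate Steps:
m = 3690 (m = Add(-7, 3697) = 3690)
Mul(Add(-4065, m), Pow(Add(-1955, Add(-25, Mul(Function('P')(2), Pow(-24, -1)))), -1)) = Mul(Add(-4065, 3690), Pow(Add(-1955, Add(-25, Mul(1, Pow(-24, -1)))), -1)) = Mul(-375, Pow(Add(-1955, Add(-25, Mul(1, Rational(-1, 24)))), -1)) = Mul(-375, Pow(Add(-1955, Add(-25, Rational(-1, 24))), -1)) = Mul(-375, Pow(Add(-1955, Rational(-601, 24)), -1)) = Mul(-375, Pow(Rational(-47521, 24), -1)) = Mul(-375, Rational(-24, 47521)) = Rational(9000, 47521)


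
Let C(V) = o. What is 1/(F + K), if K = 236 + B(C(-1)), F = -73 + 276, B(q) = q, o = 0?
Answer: 1/439 ≈ 0.0022779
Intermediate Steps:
C(V) = 0
F = 203
K = 236 (K = 236 + 0 = 236)
1/(F + K) = 1/(203 + 236) = 1/439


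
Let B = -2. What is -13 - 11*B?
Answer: 9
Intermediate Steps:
-13 - 11*B = -13 - 11*(-2) = -13 + 22 = 9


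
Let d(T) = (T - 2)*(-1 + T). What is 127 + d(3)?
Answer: 129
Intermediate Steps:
d(T) = (-1 + T)*(-2 + T) (d(T) = (-2 + T)*(-1 + T) = (-1 + T)*(-2 + T))
127 + d(3) = 127 + (2 + 3² - 3*3) = 127 + (2 + 9 - 9) = 127 + 2 = 129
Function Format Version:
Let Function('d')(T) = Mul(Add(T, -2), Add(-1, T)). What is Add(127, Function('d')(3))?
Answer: 129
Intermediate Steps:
Function('d')(T) = Mul(Add(-1, T), Add(-2, T)) (Function('d')(T) = Mul(Add(-2, T), Add(-1, T)) = Mul(Add(-1, T), Add(-2, T)))
Add(127, Function('d')(3)) = Add(127, Add(2, Pow(3, 2), Mul(-3, 3))) = Add(127, Add(2, 9, -9)) = Add(127, 2) = 129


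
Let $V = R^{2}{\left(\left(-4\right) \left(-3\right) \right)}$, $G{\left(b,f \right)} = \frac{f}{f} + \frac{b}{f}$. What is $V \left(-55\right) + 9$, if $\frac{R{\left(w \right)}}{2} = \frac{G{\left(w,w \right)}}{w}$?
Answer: $\frac{26}{9} \approx 2.8889$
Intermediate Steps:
$G{\left(b,f \right)} = 1 + \frac{b}{f}$
$R{\left(w \right)} = \frac{4}{w}$ ($R{\left(w \right)} = 2 \frac{\frac{1}{w} \left(w + w\right)}{w} = 2 \frac{\frac{1}{w} 2 w}{w} = 2 \frac{2}{w} = \frac{4}{w}$)
$V = \frac{1}{9}$ ($V = \left(\frac{4}{\left(-4\right) \left(-3\right)}\right)^{2} = \left(\frac{4}{12}\right)^{2} = \left(4 \cdot \frac{1}{12}\right)^{2} = \left(\frac{1}{3}\right)^{2} = \frac{1}{9} \approx 0.11111$)
$V \left(-55\right) + 9 = \frac{1}{9} \left(-55\right) + 9 = - \frac{55}{9} + 9 = \frac{26}{9}$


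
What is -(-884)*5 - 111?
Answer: 4309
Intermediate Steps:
-(-884)*5 - 111 = -52*(-85) - 111 = 4420 - 111 = 4309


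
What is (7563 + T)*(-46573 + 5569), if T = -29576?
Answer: 902621052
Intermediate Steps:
(7563 + T)*(-46573 + 5569) = (7563 - 29576)*(-46573 + 5569) = -22013*(-41004) = 902621052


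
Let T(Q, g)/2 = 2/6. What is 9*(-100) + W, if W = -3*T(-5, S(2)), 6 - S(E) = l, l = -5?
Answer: -902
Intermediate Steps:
S(E) = 11 (S(E) = 6 - 1*(-5) = 6 + 5 = 11)
T(Q, g) = ⅔ (T(Q, g) = 2*(2/6) = 2*(2*(⅙)) = 2*(⅓) = ⅔)
W = -2 (W = -3*⅔ = -2)
9*(-100) + W = 9*(-100) - 2 = -900 - 2 = -902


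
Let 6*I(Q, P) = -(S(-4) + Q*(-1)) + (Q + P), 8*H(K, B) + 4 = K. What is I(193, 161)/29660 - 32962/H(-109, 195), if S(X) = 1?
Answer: 7821233643/3351580 ≈ 2333.6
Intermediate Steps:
H(K, B) = -½ + K/8
I(Q, P) = -⅙ + Q/3 + P/6 (I(Q, P) = (-(1 + Q*(-1)) + (Q + P))/6 = (-(1 - Q) + (P + Q))/6 = ((-1 + Q) + (P + Q))/6 = (-1 + P + 2*Q)/6 = -⅙ + Q/3 + P/6)
I(193, 161)/29660 - 32962/H(-109, 195) = (-⅙ + (⅓)*193 + (⅙)*161)/29660 - 32962/(-½ + (⅛)*(-109)) = (-⅙ + 193/3 + 161/6)*(1/29660) - 32962/(-½ - 109/8) = 91*(1/29660) - 32962/(-113/8) = 91/29660 - 32962*(-8/113) = 91/29660 + 263696/113 = 7821233643/3351580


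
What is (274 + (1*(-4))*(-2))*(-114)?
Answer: -32148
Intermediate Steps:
(274 + (1*(-4))*(-2))*(-114) = (274 - 4*(-2))*(-114) = (274 + 8)*(-114) = 282*(-114) = -32148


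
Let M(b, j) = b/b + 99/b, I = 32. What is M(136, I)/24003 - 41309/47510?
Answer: -67419132611/77546012040 ≈ -0.86941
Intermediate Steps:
M(b, j) = 1 + 99/b
M(136, I)/24003 - 41309/47510 = ((99 + 136)/136)/24003 - 41309/47510 = ((1/136)*235)*(1/24003) - 41309*1/47510 = (235/136)*(1/24003) - 41309/47510 = 235/3264408 - 41309/47510 = -67419132611/77546012040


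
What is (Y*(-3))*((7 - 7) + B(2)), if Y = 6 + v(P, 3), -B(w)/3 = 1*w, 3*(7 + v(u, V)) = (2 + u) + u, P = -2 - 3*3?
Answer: -138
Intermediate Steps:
P = -11 (P = -2 - 9 = -11)
v(u, V) = -19/3 + 2*u/3 (v(u, V) = -7 + ((2 + u) + u)/3 = -7 + (2 + 2*u)/3 = -7 + (2/3 + 2*u/3) = -19/3 + 2*u/3)
B(w) = -3*w
Y = -23/3 (Y = 6 + (-19/3 + (2/3)*(-11)) = 6 + (-19/3 - 22/3) = 6 - 41/3 = -23/3 ≈ -7.6667)
(Y*(-3))*((7 - 7) + B(2)) = (-23/3*(-3))*((7 - 7) - 3*2) = 23*(0 - 6) = 23*(-6) = -138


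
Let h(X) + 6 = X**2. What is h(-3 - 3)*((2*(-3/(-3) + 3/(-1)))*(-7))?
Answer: 840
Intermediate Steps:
h(X) = -6 + X**2
h(-3 - 3)*((2*(-3/(-3) + 3/(-1)))*(-7)) = (-6 + (-3 - 3)**2)*((2*(-3/(-3) + 3/(-1)))*(-7)) = (-6 + (-6)**2)*((2*(-3*(-1/3) + 3*(-1)))*(-7)) = (-6 + 36)*((2*(1 - 3))*(-7)) = 30*((2*(-2))*(-7)) = 30*(-4*(-7)) = 30*28 = 840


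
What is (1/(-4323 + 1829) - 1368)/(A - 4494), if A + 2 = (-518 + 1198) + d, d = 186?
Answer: 310163/823020 ≈ 0.37686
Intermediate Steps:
A = 864 (A = -2 + ((-518 + 1198) + 186) = -2 + (680 + 186) = -2 + 866 = 864)
(1/(-4323 + 1829) - 1368)/(A - 4494) = (1/(-4323 + 1829) - 1368)/(864 - 4494) = (1/(-2494) - 1368)/(-3630) = (-1/2494 - 1368)*(-1/3630) = -3411793/2494*(-1/3630) = 310163/823020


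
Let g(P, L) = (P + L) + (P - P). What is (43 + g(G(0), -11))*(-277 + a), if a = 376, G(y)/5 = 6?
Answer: 6138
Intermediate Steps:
G(y) = 30 (G(y) = 5*6 = 30)
g(P, L) = L + P (g(P, L) = (L + P) + 0 = L + P)
(43 + g(G(0), -11))*(-277 + a) = (43 + (-11 + 30))*(-277 + 376) = (43 + 19)*99 = 62*99 = 6138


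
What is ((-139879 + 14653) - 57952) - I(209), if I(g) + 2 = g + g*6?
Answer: -184639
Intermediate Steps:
I(g) = -2 + 7*g (I(g) = -2 + (g + g*6) = -2 + (g + 6*g) = -2 + 7*g)
((-139879 + 14653) - 57952) - I(209) = ((-139879 + 14653) - 57952) - (-2 + 7*209) = (-125226 - 57952) - (-2 + 1463) = -183178 - 1*1461 = -183178 - 1461 = -184639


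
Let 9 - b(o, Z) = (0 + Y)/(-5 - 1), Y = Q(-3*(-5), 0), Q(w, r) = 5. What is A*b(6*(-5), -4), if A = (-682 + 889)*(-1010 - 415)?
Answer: -5801175/2 ≈ -2.9006e+6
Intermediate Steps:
Y = 5
b(o, Z) = 59/6 (b(o, Z) = 9 - (0 + 5)/(-5 - 1) = 9 - 5/(-6) = 9 - 5*(-1)/6 = 9 - 1*(-⅚) = 9 + ⅚ = 59/6)
A = -294975 (A = 207*(-1425) = -294975)
A*b(6*(-5), -4) = -294975*59/6 = -5801175/2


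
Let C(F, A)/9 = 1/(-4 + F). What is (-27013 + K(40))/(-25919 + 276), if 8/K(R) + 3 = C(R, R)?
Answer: 297175/282073 ≈ 1.0535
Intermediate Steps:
C(F, A) = 9/(-4 + F)
K(R) = 8/(-3 + 9/(-4 + R))
(-27013 + K(40))/(-25919 + 276) = (-27013 + 8*(4 - 1*40)/(3*(-7 + 40)))/(-25919 + 276) = (-27013 + (8/3)*(4 - 40)/33)/(-25643) = (-27013 + (8/3)*(1/33)*(-36))*(-1/25643) = (-27013 - 32/11)*(-1/25643) = -297175/11*(-1/25643) = 297175/282073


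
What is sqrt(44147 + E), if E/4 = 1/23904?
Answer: sqrt(43794530518)/996 ≈ 210.11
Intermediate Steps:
E = 1/5976 (E = 4/23904 = 4*(1/23904) = 1/5976 ≈ 0.00016734)
sqrt(44147 + E) = sqrt(44147 + 1/5976) = sqrt(263822473/5976) = sqrt(43794530518)/996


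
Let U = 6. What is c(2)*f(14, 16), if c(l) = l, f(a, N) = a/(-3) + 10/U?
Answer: -6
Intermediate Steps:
f(a, N) = 5/3 - a/3 (f(a, N) = a/(-3) + 10/6 = a*(-1/3) + 10*(1/6) = -a/3 + 5/3 = 5/3 - a/3)
c(2)*f(14, 16) = 2*(5/3 - 1/3*14) = 2*(5/3 - 14/3) = 2*(-3) = -6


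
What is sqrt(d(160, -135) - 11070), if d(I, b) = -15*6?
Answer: 6*I*sqrt(310) ≈ 105.64*I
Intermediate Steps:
d(I, b) = -90
sqrt(d(160, -135) - 11070) = sqrt(-90 - 11070) = sqrt(-11160) = 6*I*sqrt(310)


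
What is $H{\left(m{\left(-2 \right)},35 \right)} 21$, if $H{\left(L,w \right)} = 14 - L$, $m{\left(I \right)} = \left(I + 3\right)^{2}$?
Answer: $273$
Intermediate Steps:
$m{\left(I \right)} = \left(3 + I\right)^{2}$
$H{\left(m{\left(-2 \right)},35 \right)} 21 = \left(14 - \left(3 - 2\right)^{2}\right) 21 = \left(14 - 1^{2}\right) 21 = \left(14 - 1\right) 21 = 13 \cdot 21 = 273$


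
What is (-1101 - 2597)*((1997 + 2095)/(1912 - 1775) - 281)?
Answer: 127229690/137 ≈ 9.2868e+5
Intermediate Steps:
(-1101 - 2597)*((1997 + 2095)/(1912 - 1775) - 281) = -3698*(4092/137 - 281) = -3698*(-34405/137) = 127229690/137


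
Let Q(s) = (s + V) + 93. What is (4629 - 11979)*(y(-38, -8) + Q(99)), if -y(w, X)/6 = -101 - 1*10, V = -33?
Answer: -6063750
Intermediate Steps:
y(w, X) = 666 (y(w, X) = -6*(-101 - 1*10) = -6*(-101 - 10) = -6*(-111) = 666)
Q(s) = 60 + s (Q(s) = (s - 33) + 93 = (-33 + s) + 93 = 60 + s)
(4629 - 11979)*(y(-38, -8) + Q(99)) = (4629 - 11979)*(666 + (60 + 99)) = -7350*(666 + 159) = -7350*825 = -6063750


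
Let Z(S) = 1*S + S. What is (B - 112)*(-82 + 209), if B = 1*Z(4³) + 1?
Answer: 2159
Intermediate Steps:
Z(S) = 2*S (Z(S) = S + S = 2*S)
B = 129 (B = 1*(2*4³) + 1 = 1*(2*64) + 1 = 1*128 + 1 = 128 + 1 = 129)
(B - 112)*(-82 + 209) = (129 - 112)*(-82 + 209) = 17*127 = 2159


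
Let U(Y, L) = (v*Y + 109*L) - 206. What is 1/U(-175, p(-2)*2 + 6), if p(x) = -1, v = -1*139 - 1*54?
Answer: 1/34005 ≈ 2.9407e-5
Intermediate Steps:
v = -193 (v = -139 - 54 = -193)
U(Y, L) = -206 - 193*Y + 109*L (U(Y, L) = (-193*Y + 109*L) - 206 = -206 - 193*Y + 109*L)
1/U(-175, p(-2)*2 + 6) = 1/(-206 - 193*(-175) + 109*(-1*2 + 6)) = 1/(-206 + 33775 + 109*(-2 + 6)) = 1/(-206 + 33775 + 109*4) = 1/(-206 + 33775 + 436) = 1/34005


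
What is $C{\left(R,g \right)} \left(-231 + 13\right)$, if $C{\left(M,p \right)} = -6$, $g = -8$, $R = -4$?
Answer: $1308$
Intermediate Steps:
$C{\left(R,g \right)} \left(-231 + 13\right) = - 6 \left(-231 + 13\right) = \left(-6\right) \left(-218\right) = 1308$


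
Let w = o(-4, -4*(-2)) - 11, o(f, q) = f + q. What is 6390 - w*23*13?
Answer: 8483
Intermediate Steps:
w = -7 (w = (-4 - 4*(-2)) - 11 = (-4 + 8) - 11 = 4 - 11 = -7)
6390 - w*23*13 = 6390 - (-7*23)*13 = 6390 - (-161)*13 = 6390 - 1*(-2093) = 6390 + 2093 = 8483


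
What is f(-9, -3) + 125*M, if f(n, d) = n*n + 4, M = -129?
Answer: -16040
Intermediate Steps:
f(n, d) = 4 + n² (f(n, d) = n² + 4 = 4 + n²)
f(-9, -3) + 125*M = (4 + (-9)²) + 125*(-129) = (4 + 81) - 16125 = 85 - 16125 = -16040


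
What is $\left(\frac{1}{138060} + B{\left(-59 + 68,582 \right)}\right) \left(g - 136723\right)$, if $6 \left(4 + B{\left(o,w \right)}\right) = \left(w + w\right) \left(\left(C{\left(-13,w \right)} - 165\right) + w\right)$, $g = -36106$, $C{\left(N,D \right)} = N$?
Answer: $- \frac{1870016402980109}{138060} \approx -1.3545 \cdot 10^{10}$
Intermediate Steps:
$B{\left(o,w \right)} = -4 + \frac{w \left(-178 + w\right)}{3}$ ($B{\left(o,w \right)} = -4 + \frac{\left(w + w\right) \left(\left(-13 - 165\right) + w\right)}{6} = -4 + \frac{2 w \left(\left(-13 - 165\right) + w\right)}{6} = -4 + \frac{2 w \left(-178 + w\right)}{6} = -4 + \frac{w \left(-178 + w\right)}{3}$)
$\left(\frac{1}{138060} + B{\left(-59 + 68,582 \right)}\right) \left(g - 136723\right) = \left(\frac{1}{138060} - \left(34536 - 112908\right)\right) \left(-36106 - 136723\right) = \left(\frac{1}{138060} - -78372\right) \left(-172829\right) = \left(\frac{1}{138060} + 78372\right) \left(-172829\right) = \frac{10820038321}{138060} \left(-172829\right) = - \frac{1870016402980109}{138060}$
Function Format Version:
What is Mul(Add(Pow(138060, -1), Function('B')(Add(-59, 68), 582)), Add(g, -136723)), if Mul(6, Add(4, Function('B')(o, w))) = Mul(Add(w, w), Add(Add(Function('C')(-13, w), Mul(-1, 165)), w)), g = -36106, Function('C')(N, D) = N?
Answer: Rational(-1870016402980109, 138060) ≈ -1.3545e+10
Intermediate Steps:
Function('B')(o, w) = Add(-4, Mul(Rational(1, 3), w, Add(-178, w))) (Function('B')(o, w) = Add(-4, Mul(Rational(1, 6), Mul(Add(w, w), Add(Add(-13, Mul(-1, 165)), w)))) = Add(-4, Mul(Rational(1, 6), Mul(Mul(2, w), Add(Add(-13, -165), w)))) = Add(-4, Mul(Rational(1, 6), Mul(Mul(2, w), Add(-178, w)))) = Add(-4, Mul(Rational(1, 6), Mul(2, w, Add(-178, w)))) = Add(-4, Mul(Rational(1, 3), w, Add(-178, w))))
Mul(Add(Pow(138060, -1), Function('B')(Add(-59, 68), 582)), Add(g, -136723)) = Mul(Add(Pow(138060, -1), Add(-4, Mul(Rational(-178, 3), 582), Mul(Rational(1, 3), Pow(582, 2)))), Add(-36106, -136723)) = Mul(Add(Rational(1, 138060), Add(-4, -34532, Mul(Rational(1, 3), 338724))), -172829) = Mul(Add(Rational(1, 138060), Add(-4, -34532, 112908)), -172829) = Mul(Add(Rational(1, 138060), 78372), -172829) = Mul(Rational(10820038321, 138060), -172829) = Rational(-1870016402980109, 138060)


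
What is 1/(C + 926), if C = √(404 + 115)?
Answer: 926/856957 - √519/856957 ≈ 0.0010540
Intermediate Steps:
C = √519 ≈ 22.782
1/(C + 926) = 1/(√519 + 926) = 1/(926 + √519)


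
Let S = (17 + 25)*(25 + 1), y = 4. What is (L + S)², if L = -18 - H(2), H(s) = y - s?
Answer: 1149184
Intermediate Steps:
H(s) = 4 - s
S = 1092 (S = 42*26 = 1092)
L = -20 (L = -18 - (4 - 1*2) = -18 - (4 - 2) = -18 - 1*2 = -18 - 2 = -20)
(L + S)² = (-20 + 1092)² = 1072² = 1149184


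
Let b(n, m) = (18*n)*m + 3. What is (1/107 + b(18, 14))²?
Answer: 235879234276/11449 ≈ 2.0603e+7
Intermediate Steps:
b(n, m) = 3 + 18*m*n (b(n, m) = 18*m*n + 3 = 3 + 18*m*n)
(1/107 + b(18, 14))² = (1/107 + (3 + 18*14*18))² = (1/107 + (3 + 4536))² = (1/107 + 4539)² = (485674/107)² = 235879234276/11449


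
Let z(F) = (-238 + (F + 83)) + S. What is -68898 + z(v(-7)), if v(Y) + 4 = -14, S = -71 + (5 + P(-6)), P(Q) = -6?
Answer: -69143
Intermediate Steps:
S = -72 (S = -71 + (5 - 6) = -71 - 1 = -72)
v(Y) = -18 (v(Y) = -4 - 14 = -18)
z(F) = -227 + F (z(F) = (-238 + (F + 83)) - 72 = (-238 + (83 + F)) - 72 = (-155 + F) - 72 = -227 + F)
-68898 + z(v(-7)) = -68898 + (-227 - 18) = -68898 - 245 = -69143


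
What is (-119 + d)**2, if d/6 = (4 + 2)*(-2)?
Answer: 36481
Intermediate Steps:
d = -72 (d = 6*((4 + 2)*(-2)) = 6*(6*(-2)) = 6*(-12) = -72)
(-119 + d)**2 = (-119 - 72)**2 = (-191)**2 = 36481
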